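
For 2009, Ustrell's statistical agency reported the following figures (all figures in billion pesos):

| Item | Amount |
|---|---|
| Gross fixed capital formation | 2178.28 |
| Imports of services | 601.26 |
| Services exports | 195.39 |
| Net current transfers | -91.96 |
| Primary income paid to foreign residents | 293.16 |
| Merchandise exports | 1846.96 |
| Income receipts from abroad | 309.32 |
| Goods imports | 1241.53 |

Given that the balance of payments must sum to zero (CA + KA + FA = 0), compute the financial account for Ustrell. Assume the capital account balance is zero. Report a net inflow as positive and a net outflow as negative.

-123.76

Goods balance = 1846.96 - 1241.53 = 605.43
Services balance = 195.39 - 601.26 = -405.87
Trade balance (goods + services) = 605.43 + (-405.87) = 199.56
Net primary income = 309.32 - 293.16 = 16.16
Net secondary income = -91.96
Current account = 199.56 + 16.16 + (-91.96) = 123.76
Financial account = -(123.76) = -123.76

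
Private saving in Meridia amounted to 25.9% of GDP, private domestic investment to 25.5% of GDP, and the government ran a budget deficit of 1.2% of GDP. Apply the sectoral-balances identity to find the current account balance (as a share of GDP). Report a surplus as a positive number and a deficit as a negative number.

-0.8

By the sectoral-balances identity, CA = (S_private - I) + (T - G).
Private balance = 25.9 - 25.5 = 0.4
Government balance (T - G) = -1.2
CA = 0.4 + (-1.2) = -0.8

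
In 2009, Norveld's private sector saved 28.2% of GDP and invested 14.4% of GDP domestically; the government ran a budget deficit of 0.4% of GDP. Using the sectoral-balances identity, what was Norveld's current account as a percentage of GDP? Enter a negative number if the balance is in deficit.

13.4

By the sectoral-balances identity, CA = (S_private - I) + (T - G).
Private balance = 28.2 - 14.4 = 13.8
Government balance (T - G) = -0.4
CA = 13.8 + (-0.4) = 13.4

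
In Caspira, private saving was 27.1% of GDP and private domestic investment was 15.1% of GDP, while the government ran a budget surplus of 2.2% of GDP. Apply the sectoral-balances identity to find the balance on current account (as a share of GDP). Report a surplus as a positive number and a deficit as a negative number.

By the sectoral-balances identity, CA = (S_private - I) + (T - G).
Private balance = 27.1 - 15.1 = 12.0
Government balance (T - G) = 2.2
CA = 12.0 + 2.2 = 14.2

14.2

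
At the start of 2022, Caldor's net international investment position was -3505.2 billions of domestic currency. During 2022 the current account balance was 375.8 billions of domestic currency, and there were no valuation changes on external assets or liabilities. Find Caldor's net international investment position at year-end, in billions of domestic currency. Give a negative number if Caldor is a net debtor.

With no valuation effects, change in NIIP = current account = 375.8
End-of-year NIIP = -3505.2 + 375.8 = -3129.4

-3129.4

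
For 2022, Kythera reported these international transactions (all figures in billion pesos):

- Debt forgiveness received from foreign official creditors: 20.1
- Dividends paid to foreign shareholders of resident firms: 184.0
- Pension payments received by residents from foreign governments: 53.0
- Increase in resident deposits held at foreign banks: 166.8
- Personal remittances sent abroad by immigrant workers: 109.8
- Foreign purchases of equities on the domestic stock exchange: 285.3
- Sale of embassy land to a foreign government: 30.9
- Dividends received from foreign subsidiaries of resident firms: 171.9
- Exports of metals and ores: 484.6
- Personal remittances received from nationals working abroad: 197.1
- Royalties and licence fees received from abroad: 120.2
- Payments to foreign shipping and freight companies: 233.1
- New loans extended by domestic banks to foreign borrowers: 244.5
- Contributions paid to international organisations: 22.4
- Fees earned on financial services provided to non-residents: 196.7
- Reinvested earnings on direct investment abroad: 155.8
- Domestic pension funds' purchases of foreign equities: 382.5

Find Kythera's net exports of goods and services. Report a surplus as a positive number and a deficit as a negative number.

Goods: 484.6
Services: 120.2 - 233.1 + 196.7 = 83.8
Trade balance = 484.6 + 83.8 = 568.4
(Excluded from the trade balance — capital account: debt forgiveness received from foreign official creditors 20.1, sale of embassy land to a foreign government 30.9; primary income: dividends paid to foreign shareholders of resident firms 184.0, dividends received from foreign subsidiaries of resident firms 171.9, reinvested earnings on direct investment abroad 155.8; secondary income: pension payments received by residents from foreign governments 53.0, personal remittances sent abroad by immigrant workers 109.8, personal remittances received from nationals working abroad 197.1, contributions paid to international organisations 22.4; financial account: increase in resident deposits held at foreign banks 166.8, foreign purchases of equities on the domestic stock exchange 285.3, new loans extended by domestic banks to foreign borrowers 244.5, domestic pension funds' purchases of foreign equities 382.5.)

568.4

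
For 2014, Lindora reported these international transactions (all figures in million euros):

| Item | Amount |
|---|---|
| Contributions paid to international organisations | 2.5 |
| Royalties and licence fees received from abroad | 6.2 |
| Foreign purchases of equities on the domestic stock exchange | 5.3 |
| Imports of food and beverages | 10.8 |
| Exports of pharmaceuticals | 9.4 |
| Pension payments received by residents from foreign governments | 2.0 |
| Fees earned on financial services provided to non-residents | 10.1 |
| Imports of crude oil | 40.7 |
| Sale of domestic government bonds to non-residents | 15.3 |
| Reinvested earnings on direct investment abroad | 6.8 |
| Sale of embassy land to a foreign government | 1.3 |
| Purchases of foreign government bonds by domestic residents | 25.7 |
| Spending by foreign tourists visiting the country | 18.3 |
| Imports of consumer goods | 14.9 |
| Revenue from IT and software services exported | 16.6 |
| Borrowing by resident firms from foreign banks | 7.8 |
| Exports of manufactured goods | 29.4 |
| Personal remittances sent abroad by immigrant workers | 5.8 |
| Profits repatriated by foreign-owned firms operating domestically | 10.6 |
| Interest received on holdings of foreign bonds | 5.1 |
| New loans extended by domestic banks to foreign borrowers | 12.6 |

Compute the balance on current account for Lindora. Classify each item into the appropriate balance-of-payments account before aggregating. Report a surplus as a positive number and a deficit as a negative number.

Goods: -10.8 + 29.4 + 9.4 - 40.7 - 14.9 = -27.6
Services: 18.3 + 6.2 + 10.1 + 16.6 = 51.2
Primary income: -10.6 + 6.8 + 5.1 = 1.3
Secondary income: -5.8 + 2.0 - 2.5 = -6.3
Current account = (-27.6) + 51.2 + 1.3 + (-6.3) = 18.6
(Excluded from the current account — financial account: foreign purchases of equities on the domestic stock exchange 5.3, sale of domestic government bonds to non-residents 15.3, purchases of foreign government bonds by domestic residents 25.7, borrowing by resident firms from foreign banks 7.8, new loans extended by domestic banks to foreign borrowers 12.6; capital account: sale of embassy land to a foreign government 1.3.)

18.6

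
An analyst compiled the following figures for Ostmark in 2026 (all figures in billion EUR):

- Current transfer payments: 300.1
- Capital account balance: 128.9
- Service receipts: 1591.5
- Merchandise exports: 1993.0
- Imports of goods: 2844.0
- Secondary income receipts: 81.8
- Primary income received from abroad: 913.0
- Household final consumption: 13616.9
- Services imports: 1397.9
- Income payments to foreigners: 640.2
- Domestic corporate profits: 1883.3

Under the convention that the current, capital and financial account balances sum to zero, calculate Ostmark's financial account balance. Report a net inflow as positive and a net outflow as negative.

Goods balance = 1993.0 - 2844.0 = -851.0
Services balance = 1591.5 - 1397.9 = 193.6
Trade balance (goods + services) = -851.0 + 193.6 = -657.4
Net primary income = 913.0 - 640.2 = 272.8
Net secondary income = 81.8 - 300.1 = -218.3
Current account = -657.4 + 272.8 + (-218.3) = -602.9
Financial account = -(-602.9 + 128.9) = 474.0

474.0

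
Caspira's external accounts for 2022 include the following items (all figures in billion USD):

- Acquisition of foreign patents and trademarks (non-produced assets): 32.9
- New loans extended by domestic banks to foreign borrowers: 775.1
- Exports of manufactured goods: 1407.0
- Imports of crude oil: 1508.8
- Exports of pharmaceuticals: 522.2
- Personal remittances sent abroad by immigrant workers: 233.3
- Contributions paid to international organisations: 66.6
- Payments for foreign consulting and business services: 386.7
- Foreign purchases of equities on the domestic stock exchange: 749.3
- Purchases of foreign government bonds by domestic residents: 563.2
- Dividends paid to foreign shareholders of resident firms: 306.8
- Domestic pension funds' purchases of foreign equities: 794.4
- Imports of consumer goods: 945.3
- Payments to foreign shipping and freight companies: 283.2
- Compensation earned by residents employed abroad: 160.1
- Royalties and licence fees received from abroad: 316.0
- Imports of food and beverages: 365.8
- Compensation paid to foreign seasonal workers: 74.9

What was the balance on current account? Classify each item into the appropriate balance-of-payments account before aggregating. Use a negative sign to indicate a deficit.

Goods: 1407.0 - 365.8 + 522.2 - 1508.8 - 945.3 = -890.7
Services: -386.7 - 283.2 + 316.0 = -353.9
Primary income: 160.1 - 74.9 - 306.8 = -221.6
Secondary income: -66.6 - 233.3 = -299.9
Current account = (-890.7) + (-353.9) + (-221.6) + (-299.9) = -1766.1
(Excluded from the current account — capital account: acquisition of foreign patents and trademarks (non-produced assets) 32.9; financial account: new loans extended by domestic banks to foreign borrowers 775.1, foreign purchases of equities on the domestic stock exchange 749.3, purchases of foreign government bonds by domestic residents 563.2, domestic pension funds' purchases of foreign equities 794.4.)

-1766.1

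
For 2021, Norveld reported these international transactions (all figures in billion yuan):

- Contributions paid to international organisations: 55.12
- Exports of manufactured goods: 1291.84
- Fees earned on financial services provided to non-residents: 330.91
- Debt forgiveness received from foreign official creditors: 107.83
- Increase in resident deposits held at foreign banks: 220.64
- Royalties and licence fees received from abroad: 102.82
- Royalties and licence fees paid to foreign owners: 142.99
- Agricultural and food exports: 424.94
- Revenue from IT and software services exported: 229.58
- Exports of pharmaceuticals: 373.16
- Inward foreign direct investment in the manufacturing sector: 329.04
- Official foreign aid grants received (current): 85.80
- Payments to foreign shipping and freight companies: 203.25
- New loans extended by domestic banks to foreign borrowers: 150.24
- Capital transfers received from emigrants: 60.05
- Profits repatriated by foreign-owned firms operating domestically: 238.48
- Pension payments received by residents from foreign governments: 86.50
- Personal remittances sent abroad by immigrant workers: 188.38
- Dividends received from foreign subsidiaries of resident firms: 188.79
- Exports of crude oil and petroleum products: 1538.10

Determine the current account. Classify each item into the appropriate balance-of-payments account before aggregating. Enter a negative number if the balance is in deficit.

3824.22

Goods: 1538.10 + 424.94 + 1291.84 + 373.16 = 3628.04
Services: -142.99 + 102.82 + 229.58 - 203.25 + 330.91 = 317.07
Primary income: 188.79 - 238.48 = -49.69
Secondary income: -188.38 + 85.80 - 55.12 + 86.50 = -71.20
Current account = 3628.04 + 317.07 + (-49.69) + (-71.20) = 3824.22
(Excluded from the current account — capital account: debt forgiveness received from foreign official creditors 107.83, capital transfers received from emigrants 60.05; financial account: increase in resident deposits held at foreign banks 220.64, inward foreign direct investment in the manufacturing sector 329.04, new loans extended by domestic banks to foreign borrowers 150.24.)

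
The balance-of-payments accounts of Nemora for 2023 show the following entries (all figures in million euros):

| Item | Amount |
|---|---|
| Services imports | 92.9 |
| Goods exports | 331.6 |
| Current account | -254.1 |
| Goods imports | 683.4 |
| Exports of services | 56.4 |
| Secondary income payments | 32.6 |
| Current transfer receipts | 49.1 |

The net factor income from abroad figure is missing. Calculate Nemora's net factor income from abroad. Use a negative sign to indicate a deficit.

Current account = goods balance + services balance + net primary income + net secondary income
Sum of the known components = -371.8
Net factor income from abroad = CA - (known components) = -254.1 - (-371.8) = 117.7

117.7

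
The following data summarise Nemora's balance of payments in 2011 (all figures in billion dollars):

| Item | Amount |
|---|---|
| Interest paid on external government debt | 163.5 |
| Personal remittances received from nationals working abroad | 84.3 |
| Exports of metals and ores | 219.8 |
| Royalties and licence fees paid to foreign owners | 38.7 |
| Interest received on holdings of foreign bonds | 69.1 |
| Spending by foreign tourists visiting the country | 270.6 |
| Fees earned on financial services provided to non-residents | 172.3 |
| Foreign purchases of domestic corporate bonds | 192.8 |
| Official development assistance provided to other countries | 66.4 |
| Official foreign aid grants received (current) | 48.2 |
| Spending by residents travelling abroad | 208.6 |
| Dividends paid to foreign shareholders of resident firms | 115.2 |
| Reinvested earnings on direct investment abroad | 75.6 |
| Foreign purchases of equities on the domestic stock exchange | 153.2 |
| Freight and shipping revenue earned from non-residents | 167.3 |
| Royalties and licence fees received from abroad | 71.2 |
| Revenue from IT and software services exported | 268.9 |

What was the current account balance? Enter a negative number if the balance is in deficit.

Goods: 219.8
Services: -38.7 + 71.2 + 268.9 + 270.6 + 167.3 + 172.3 - 208.6 = 703.0
Primary income: -115.2 + 75.6 - 163.5 + 69.1 = -134.0
Secondary income: -66.4 + 84.3 + 48.2 = 66.1
Current account = 219.8 + 703.0 + (-134.0) + 66.1 = 854.9
(Excluded from the current account — financial account: foreign purchases of domestic corporate bonds 192.8, foreign purchases of equities on the domestic stock exchange 153.2.)

854.9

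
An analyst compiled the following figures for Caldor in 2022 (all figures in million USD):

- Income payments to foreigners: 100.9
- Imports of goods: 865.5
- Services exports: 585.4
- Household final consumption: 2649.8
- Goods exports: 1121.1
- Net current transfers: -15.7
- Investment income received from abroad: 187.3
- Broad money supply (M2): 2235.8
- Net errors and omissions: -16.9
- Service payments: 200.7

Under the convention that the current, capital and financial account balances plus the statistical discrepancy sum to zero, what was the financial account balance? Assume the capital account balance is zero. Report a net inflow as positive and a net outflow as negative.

Goods balance = 1121.1 - 865.5 = 255.6
Services balance = 585.4 - 200.7 = 384.7
Trade balance (goods + services) = 255.6 + 384.7 = 640.3
Net primary income = 187.3 - 100.9 = 86.4
Net secondary income = -15.7
Current account = 640.3 + 86.4 + (-15.7) = 711.0
Financial account = -(711.0 + (-16.9)) = -694.1

-694.1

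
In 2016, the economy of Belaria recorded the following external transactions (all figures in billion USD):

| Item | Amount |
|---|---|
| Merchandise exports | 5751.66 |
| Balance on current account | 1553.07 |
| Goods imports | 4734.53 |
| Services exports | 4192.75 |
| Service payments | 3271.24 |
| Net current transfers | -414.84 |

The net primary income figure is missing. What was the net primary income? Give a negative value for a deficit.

29.27

Current account = goods balance + services balance + net primary income + net secondary income
Sum of the known components = 1523.80
Net primary income = CA - (known components) = 1553.07 - 1523.80 = 29.27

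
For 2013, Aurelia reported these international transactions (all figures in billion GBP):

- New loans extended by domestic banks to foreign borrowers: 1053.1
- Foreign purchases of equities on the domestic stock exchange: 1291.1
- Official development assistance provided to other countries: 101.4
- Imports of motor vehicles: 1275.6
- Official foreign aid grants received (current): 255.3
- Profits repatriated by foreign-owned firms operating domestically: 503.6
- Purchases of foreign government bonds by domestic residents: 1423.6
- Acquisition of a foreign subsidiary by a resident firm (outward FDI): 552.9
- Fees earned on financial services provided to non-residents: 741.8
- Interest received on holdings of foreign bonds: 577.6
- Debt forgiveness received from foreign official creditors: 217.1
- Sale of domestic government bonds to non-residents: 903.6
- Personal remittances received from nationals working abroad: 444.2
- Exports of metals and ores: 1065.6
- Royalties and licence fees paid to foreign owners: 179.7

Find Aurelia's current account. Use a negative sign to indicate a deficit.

1024.2

Goods: 1065.6 - 1275.6 = -210.0
Services: -179.7 + 741.8 = 562.1
Primary income: -503.6 + 577.6 = 74.0
Secondary income: 255.3 + 444.2 - 101.4 = 598.1
Current account = (-210.0) + 562.1 + 74.0 + 598.1 = 1024.2
(Excluded from the current account — financial account: new loans extended by domestic banks to foreign borrowers 1053.1, foreign purchases of equities on the domestic stock exchange 1291.1, purchases of foreign government bonds by domestic residents 1423.6, acquisition of a foreign subsidiary by a resident firm (outward FDI) 552.9, sale of domestic government bonds to non-residents 903.6; capital account: debt forgiveness received from foreign official creditors 217.1.)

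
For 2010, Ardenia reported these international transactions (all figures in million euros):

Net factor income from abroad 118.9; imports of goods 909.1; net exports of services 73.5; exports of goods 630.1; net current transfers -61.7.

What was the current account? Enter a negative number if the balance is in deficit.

-148.3

Goods balance = 630.1 - 909.1 = -279.0
Services balance = 73.5
Trade balance (goods + services) = -279.0 + 73.5 = -205.5
Net primary income = 118.9
Net secondary income = -61.7
Current account = -205.5 + 118.9 + (-61.7) = -148.3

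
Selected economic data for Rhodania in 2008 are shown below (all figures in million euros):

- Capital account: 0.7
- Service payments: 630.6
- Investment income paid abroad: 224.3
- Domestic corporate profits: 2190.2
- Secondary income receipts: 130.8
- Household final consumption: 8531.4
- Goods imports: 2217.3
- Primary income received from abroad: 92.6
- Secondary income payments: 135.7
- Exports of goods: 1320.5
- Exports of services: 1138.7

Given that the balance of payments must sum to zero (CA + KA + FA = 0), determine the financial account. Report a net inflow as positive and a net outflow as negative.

524.6

Goods balance = 1320.5 - 2217.3 = -896.8
Services balance = 1138.7 - 630.6 = 508.1
Trade balance (goods + services) = -896.8 + 508.1 = -388.7
Net primary income = 92.6 - 224.3 = -131.7
Net secondary income = 130.8 - 135.7 = -4.9
Current account = -388.7 + (-131.7) + (-4.9) = -525.3
Financial account = -(-525.3 + 0.7) = 524.6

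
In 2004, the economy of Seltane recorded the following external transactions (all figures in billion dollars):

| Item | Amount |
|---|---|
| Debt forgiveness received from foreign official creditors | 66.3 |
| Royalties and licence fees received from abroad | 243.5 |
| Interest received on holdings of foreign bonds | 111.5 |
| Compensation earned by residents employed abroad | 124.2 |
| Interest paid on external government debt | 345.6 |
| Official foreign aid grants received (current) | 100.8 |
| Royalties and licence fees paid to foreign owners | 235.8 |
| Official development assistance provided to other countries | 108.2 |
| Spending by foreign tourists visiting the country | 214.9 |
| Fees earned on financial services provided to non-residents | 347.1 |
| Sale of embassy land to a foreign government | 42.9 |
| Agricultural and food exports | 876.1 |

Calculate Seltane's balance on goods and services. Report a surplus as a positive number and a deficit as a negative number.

Goods: 876.1
Services: 243.5 + 347.1 + 214.9 - 235.8 = 569.7
Trade balance = 876.1 + 569.7 = 1445.8
(Excluded from the trade balance — capital account: debt forgiveness received from foreign official creditors 66.3, sale of embassy land to a foreign government 42.9; primary income: interest received on holdings of foreign bonds 111.5, compensation earned by residents employed abroad 124.2, interest paid on external government debt 345.6; secondary income: official foreign aid grants received (current) 100.8, official development assistance provided to other countries 108.2.)

1445.8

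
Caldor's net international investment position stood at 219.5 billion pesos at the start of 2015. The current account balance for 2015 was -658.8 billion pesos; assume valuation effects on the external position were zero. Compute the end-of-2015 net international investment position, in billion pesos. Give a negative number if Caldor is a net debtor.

With no valuation effects, change in NIIP = current account = -658.8
End-of-year NIIP = 219.5 + (-658.8) = -439.3

-439.3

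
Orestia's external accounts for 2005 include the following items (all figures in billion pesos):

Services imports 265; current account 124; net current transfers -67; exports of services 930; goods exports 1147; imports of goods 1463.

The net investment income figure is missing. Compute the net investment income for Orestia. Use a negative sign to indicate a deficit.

Current account = goods balance + services balance + net primary income + net secondary income
Sum of the known components = 282
Net investment income = CA - (known components) = 124 - 282 = -158

-158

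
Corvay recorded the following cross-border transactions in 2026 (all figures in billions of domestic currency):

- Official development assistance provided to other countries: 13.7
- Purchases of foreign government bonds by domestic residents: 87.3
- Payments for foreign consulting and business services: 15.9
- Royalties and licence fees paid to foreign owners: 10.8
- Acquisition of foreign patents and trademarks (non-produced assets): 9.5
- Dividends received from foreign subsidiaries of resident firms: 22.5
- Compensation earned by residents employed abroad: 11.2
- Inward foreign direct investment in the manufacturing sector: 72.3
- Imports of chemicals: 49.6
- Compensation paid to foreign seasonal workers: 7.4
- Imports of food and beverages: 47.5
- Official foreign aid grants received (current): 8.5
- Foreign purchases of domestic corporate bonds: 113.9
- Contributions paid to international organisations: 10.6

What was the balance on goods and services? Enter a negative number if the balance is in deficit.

-123.8

Goods: -49.6 - 47.5 = -97.1
Services: -10.8 - 15.9 = -26.7
Trade balance = -97.1 + (-26.7) = -123.8
(Excluded from the trade balance — secondary income: official development assistance provided to other countries 13.7, official foreign aid grants received (current) 8.5, contributions paid to international organisations 10.6; financial account: purchases of foreign government bonds by domestic residents 87.3, inward foreign direct investment in the manufacturing sector 72.3, foreign purchases of domestic corporate bonds 113.9; capital account: acquisition of foreign patents and trademarks (non-produced assets) 9.5; primary income: dividends received from foreign subsidiaries of resident firms 22.5, compensation earned by residents employed abroad 11.2, compensation paid to foreign seasonal workers 7.4.)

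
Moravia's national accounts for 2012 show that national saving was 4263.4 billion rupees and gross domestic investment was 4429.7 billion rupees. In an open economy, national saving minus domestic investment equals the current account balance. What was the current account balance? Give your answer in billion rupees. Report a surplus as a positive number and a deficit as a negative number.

S - I = CA (net lending to the rest of the world).
CA = S - I = 4263.4 - 4429.7 = -166.3

-166.3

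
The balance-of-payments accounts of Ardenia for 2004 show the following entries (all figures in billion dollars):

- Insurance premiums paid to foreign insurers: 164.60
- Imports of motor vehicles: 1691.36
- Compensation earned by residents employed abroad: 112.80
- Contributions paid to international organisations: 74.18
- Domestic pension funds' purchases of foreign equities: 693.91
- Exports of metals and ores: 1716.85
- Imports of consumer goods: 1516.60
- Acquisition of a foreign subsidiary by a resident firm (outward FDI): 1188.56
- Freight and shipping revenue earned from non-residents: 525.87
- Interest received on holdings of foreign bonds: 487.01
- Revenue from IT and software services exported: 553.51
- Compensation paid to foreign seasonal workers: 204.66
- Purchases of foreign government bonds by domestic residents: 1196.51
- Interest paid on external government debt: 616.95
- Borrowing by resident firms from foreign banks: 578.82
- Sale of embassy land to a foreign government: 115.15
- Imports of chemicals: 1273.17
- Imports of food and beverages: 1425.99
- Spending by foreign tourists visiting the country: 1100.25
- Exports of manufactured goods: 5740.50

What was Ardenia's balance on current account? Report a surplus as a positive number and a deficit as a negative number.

3269.28

Goods: -1425.99 - 1691.36 - 1273.17 + 5740.50 - 1516.60 + 1716.85 = 1550.23
Services: 1100.25 + 525.87 + 553.51 - 164.60 = 2015.03
Primary income: -204.66 + 487.01 - 616.95 + 112.80 = -221.80
Secondary income: -74.18
Current account = 1550.23 + 2015.03 + (-221.80) + (-74.18) = 3269.28
(Excluded from the current account — financial account: domestic pension funds' purchases of foreign equities 693.91, acquisition of a foreign subsidiary by a resident firm (outward FDI) 1188.56, purchases of foreign government bonds by domestic residents 1196.51, borrowing by resident firms from foreign banks 578.82; capital account: sale of embassy land to a foreign government 115.15.)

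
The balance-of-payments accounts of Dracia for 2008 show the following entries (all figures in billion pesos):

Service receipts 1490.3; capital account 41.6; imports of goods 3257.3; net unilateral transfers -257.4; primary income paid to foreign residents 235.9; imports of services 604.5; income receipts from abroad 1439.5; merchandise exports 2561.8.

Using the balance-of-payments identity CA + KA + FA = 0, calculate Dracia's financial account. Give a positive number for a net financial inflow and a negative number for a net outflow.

-1178.1

Goods balance = 2561.8 - 3257.3 = -695.5
Services balance = 1490.3 - 604.5 = 885.8
Trade balance (goods + services) = -695.5 + 885.8 = 190.3
Net primary income = 1439.5 - 235.9 = 1203.6
Net secondary income = -257.4
Current account = 190.3 + 1203.6 + (-257.4) = 1136.5
Financial account = -(1136.5 + 41.6) = -1178.1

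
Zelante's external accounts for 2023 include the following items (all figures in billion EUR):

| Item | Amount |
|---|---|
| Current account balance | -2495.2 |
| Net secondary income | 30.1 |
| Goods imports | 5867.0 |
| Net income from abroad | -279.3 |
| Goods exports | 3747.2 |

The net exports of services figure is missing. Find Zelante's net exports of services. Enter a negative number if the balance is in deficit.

Current account = goods balance + services balance + net primary income + net secondary income
Sum of the known components = -2369.0
Net exports of services = CA - (known components) = -2495.2 - (-2369.0) = -126.2

-126.2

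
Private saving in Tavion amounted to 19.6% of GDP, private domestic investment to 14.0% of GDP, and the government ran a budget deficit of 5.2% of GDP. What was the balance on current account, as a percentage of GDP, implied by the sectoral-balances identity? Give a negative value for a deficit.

0.4

By the sectoral-balances identity, CA = (S_private - I) + (T - G).
Private balance = 19.6 - 14.0 = 5.6
Government balance (T - G) = -5.2
CA = 5.6 + (-5.2) = 0.4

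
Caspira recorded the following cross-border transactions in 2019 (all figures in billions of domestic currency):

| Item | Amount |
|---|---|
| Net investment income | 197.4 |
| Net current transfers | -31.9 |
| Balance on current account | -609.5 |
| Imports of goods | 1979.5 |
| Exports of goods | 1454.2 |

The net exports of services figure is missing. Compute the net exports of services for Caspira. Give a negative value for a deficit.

-249.7

Current account = goods balance + services balance + net primary income + net secondary income
Sum of the known components = -359.8
Net exports of services = CA - (known components) = -609.5 - (-359.8) = -249.7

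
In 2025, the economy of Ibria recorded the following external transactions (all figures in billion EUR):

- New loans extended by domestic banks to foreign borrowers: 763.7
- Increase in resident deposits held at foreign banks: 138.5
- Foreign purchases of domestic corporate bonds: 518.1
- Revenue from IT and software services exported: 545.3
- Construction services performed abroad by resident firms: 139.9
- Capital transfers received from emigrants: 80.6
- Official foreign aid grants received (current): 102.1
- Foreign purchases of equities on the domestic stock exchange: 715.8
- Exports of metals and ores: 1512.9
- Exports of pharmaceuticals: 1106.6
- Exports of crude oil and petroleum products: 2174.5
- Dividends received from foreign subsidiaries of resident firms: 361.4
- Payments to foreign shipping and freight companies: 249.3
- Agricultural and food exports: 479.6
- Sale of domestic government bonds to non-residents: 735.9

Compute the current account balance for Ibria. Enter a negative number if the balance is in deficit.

6173.0

Goods: 1512.9 + 479.6 + 1106.6 + 2174.5 = 5273.6
Services: 139.9 - 249.3 + 545.3 = 435.9
Primary income: 361.4
Secondary income: 102.1
Current account = 5273.6 + 435.9 + 361.4 + 102.1 = 6173.0
(Excluded from the current account — financial account: new loans extended by domestic banks to foreign borrowers 763.7, increase in resident deposits held at foreign banks 138.5, foreign purchases of domestic corporate bonds 518.1, foreign purchases of equities on the domestic stock exchange 715.8, sale of domestic government bonds to non-residents 735.9; capital account: capital transfers received from emigrants 80.6.)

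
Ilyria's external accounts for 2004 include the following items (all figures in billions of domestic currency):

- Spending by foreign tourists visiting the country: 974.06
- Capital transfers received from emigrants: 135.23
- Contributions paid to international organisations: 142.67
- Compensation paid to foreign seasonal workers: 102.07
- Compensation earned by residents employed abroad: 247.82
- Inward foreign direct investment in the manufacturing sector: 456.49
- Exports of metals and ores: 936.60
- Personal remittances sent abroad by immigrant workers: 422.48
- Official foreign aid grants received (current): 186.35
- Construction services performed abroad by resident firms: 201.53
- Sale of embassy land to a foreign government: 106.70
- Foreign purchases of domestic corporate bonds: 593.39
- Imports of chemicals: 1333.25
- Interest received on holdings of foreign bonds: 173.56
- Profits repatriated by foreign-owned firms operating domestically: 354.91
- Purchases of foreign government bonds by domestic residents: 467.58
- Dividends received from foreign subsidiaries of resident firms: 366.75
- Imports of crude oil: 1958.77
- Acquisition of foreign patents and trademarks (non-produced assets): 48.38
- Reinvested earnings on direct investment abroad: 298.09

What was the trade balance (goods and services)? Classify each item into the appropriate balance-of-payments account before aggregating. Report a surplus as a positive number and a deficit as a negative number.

-1179.83

Goods: -1958.77 + 936.60 - 1333.25 = -2355.42
Services: 974.06 + 201.53 = 1175.59
Trade balance = -2355.42 + 1175.59 = -1179.83
(Excluded from the trade balance — capital account: capital transfers received from emigrants 135.23, sale of embassy land to a foreign government 106.70, acquisition of foreign patents and trademarks (non-produced assets) 48.38; secondary income: contributions paid to international organisations 142.67, personal remittances sent abroad by immigrant workers 422.48, official foreign aid grants received (current) 186.35; primary income: compensation paid to foreign seasonal workers 102.07, compensation earned by residents employed abroad 247.82, interest received on holdings of foreign bonds 173.56, profits repatriated by foreign-owned firms operating domestically 354.91, dividends received from foreign subsidiaries of resident firms 366.75, reinvested earnings on direct investment abroad 298.09; financial account: inward foreign direct investment in the manufacturing sector 456.49, foreign purchases of domestic corporate bonds 593.39, purchases of foreign government bonds by domestic residents 467.58.)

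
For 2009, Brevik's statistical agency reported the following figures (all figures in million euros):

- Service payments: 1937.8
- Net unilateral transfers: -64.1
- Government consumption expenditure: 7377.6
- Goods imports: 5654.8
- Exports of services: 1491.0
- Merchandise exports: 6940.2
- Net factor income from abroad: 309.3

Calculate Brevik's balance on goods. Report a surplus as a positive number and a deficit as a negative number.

Goods balance = 6940.2 - 5654.8 = 1285.4

1285.4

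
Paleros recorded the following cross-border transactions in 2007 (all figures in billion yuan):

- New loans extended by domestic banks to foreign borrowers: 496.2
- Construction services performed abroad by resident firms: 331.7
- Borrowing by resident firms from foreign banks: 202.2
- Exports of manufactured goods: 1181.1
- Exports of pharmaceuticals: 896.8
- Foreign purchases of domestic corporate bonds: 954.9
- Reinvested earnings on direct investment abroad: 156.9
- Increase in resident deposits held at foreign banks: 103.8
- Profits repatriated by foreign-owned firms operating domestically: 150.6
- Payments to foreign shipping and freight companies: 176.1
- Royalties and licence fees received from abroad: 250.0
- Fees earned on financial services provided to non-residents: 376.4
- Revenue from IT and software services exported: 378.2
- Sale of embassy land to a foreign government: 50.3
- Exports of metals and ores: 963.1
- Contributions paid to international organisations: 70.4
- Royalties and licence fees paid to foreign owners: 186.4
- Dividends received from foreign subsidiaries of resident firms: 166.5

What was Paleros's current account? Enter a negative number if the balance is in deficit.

4117.2

Goods: 1181.1 + 963.1 + 896.8 = 3041.0
Services: 250.0 + 331.7 + 378.2 - 176.1 - 186.4 + 376.4 = 973.8
Primary income: 156.9 - 150.6 + 166.5 = 172.8
Secondary income: -70.4
Current account = 3041.0 + 973.8 + 172.8 + (-70.4) = 4117.2
(Excluded from the current account — financial account: new loans extended by domestic banks to foreign borrowers 496.2, borrowing by resident firms from foreign banks 202.2, foreign purchases of domestic corporate bonds 954.9, increase in resident deposits held at foreign banks 103.8; capital account: sale of embassy land to a foreign government 50.3.)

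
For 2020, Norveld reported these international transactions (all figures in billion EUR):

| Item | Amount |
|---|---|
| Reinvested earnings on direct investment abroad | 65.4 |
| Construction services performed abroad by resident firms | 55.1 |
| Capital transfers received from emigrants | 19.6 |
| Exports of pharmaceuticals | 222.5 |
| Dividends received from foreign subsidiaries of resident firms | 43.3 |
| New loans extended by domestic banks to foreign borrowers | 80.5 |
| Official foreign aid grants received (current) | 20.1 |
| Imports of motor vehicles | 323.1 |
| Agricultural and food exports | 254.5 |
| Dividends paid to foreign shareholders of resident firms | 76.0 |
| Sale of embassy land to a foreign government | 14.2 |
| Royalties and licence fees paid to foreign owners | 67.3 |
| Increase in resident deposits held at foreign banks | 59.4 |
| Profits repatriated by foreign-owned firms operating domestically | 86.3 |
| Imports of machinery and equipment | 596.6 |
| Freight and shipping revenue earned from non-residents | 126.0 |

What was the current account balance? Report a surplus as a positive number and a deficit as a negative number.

Goods: -596.6 - 323.1 + 222.5 + 254.5 = -442.7
Services: 126.0 - 67.3 + 55.1 = 113.8
Primary income: 65.4 - 86.3 + 43.3 - 76.0 = -53.6
Secondary income: 20.1
Current account = (-442.7) + 113.8 + (-53.6) + 20.1 = -362.4
(Excluded from the current account — capital account: capital transfers received from emigrants 19.6, sale of embassy land to a foreign government 14.2; financial account: new loans extended by domestic banks to foreign borrowers 80.5, increase in resident deposits held at foreign banks 59.4.)

-362.4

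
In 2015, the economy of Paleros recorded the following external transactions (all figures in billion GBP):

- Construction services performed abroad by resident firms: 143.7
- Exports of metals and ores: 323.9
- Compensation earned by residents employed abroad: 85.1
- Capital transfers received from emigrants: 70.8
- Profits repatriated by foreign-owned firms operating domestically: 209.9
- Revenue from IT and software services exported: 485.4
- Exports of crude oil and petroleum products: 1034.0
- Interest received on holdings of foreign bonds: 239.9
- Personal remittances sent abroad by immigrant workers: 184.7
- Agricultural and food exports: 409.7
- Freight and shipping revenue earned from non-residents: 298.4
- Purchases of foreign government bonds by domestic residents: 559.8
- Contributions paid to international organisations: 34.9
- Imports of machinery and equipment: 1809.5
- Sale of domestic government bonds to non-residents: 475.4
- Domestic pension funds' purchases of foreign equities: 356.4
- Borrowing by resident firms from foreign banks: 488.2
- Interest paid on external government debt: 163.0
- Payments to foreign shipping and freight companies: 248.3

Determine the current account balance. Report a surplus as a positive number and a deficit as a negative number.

369.8

Goods: -1809.5 + 323.9 + 1034.0 + 409.7 = -41.9
Services: 143.7 + 298.4 + 485.4 - 248.3 = 679.2
Primary income: 239.9 - 163.0 + 85.1 - 209.9 = -47.9
Secondary income: -184.7 - 34.9 = -219.6
Current account = (-41.9) + 679.2 + (-47.9) + (-219.6) = 369.8
(Excluded from the current account — capital account: capital transfers received from emigrants 70.8; financial account: purchases of foreign government bonds by domestic residents 559.8, sale of domestic government bonds to non-residents 475.4, domestic pension funds' purchases of foreign equities 356.4, borrowing by resident firms from foreign banks 488.2.)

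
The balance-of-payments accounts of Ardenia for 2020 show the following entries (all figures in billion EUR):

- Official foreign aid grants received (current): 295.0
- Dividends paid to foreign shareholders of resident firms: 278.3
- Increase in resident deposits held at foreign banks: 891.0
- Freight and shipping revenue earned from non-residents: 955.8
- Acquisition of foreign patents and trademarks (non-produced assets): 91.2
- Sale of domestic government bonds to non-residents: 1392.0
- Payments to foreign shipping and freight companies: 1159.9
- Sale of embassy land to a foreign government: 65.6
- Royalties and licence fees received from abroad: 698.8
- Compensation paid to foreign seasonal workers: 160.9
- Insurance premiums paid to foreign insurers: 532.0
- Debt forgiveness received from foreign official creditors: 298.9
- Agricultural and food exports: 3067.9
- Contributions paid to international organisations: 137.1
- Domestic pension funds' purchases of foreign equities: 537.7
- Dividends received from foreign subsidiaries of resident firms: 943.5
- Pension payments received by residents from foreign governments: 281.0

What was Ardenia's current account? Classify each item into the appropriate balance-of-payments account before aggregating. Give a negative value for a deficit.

Goods: 3067.9
Services: 698.8 - 532.0 - 1159.9 + 955.8 = -37.3
Primary income: -278.3 - 160.9 + 943.5 = 504.3
Secondary income: 281.0 + 295.0 - 137.1 = 438.9
Current account = 3067.9 + (-37.3) + 504.3 + 438.9 = 3973.8
(Excluded from the current account — financial account: increase in resident deposits held at foreign banks 891.0, sale of domestic government bonds to non-residents 1392.0, domestic pension funds' purchases of foreign equities 537.7; capital account: acquisition of foreign patents and trademarks (non-produced assets) 91.2, sale of embassy land to a foreign government 65.6, debt forgiveness received from foreign official creditors 298.9.)

3973.8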